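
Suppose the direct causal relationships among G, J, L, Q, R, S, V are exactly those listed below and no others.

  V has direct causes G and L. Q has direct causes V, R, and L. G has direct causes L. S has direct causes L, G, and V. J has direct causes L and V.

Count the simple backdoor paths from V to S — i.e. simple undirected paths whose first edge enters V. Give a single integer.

A backdoor path from V to S is any simple undirected path whose first edge points into V (i.e. leaves V via a parent).
Parents of V: {G, L}.
Enumerating:
  P1: V <- L -> G -> S
  P2: V <- L -> S
  P3: V <- G <- L -> S
  P4: V <- G -> S
That exhausts the simple backdoor paths. Count: 4.

4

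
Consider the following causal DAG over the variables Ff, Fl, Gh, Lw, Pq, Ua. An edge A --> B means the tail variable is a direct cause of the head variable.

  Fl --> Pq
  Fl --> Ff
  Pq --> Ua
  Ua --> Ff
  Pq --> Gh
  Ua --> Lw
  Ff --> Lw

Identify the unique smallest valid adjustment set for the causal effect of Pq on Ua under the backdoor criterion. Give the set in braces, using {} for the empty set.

Variables eligible for adjustment (non-descendants of Pq, excluding Pq and Ua): {Fl}.
Backdoor paths from Pq to Ua:
  P1: Pq <- Fl -> Ff <- Ua
  P2: Pq <- Fl -> Ff -> Lw <- Ua
Each backdoor path contains an unconditioned collider, so every path is already blocked with the empty conditioning set:
  P1: blocked at collider Ff (neither it nor any descendant is in the conditioning set).
  P2: blocked at collider Lw (neither it nor any descendant is in the conditioning set).
The empty set is therefore the unique smallest valid set.

{}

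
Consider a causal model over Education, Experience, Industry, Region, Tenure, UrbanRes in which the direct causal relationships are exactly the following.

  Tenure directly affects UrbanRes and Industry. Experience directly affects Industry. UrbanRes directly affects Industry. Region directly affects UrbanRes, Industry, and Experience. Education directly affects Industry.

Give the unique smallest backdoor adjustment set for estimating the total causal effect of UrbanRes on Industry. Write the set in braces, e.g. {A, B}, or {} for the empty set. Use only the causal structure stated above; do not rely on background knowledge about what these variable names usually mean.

{Region, Tenure}

Variables eligible for adjustment (non-descendants of UrbanRes, excluding UrbanRes and Industry): {Education, Experience, Region, Tenure}.
Backdoor paths from UrbanRes to Industry:
  P1: UrbanRes <- Tenure -> Industry
  P2: UrbanRes <- Region -> Experience -> Industry
  P3: UrbanRes <- Region -> Industry
The empty set is not sufficient: P1 (UrbanRes <- Tenure -> Industry) has no collider blocking it and no conditioned non-collider, so it is open.
Try {Region, Tenure}:
  P1: blocked at fork node Tenure ∈ conditioning set.
  P2: blocked at fork node Region ∈ conditioning set.
  P3: blocked at fork node Region ∈ conditioning set.
{Region, Tenure} contains no descendant of UrbanRes and blocks every backdoor path.
Every element of {Region, Tenure} is needed (dropping Region leaves P2 open; dropping Tenure leaves P1 open), so no proper subset is valid.
Among all size-2 subsets of the eligible variables, only {Region, Tenure} blocks every backdoor path, so it is the unique smallest valid adjustment set.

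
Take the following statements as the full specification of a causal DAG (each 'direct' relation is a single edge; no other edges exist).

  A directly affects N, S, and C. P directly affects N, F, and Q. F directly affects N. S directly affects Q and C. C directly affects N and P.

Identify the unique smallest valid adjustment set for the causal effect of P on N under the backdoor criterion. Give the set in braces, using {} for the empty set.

Variables eligible for adjustment (non-descendants of P, excluding P and N): {A, C, S}.
Backdoor paths from P to N:
  P1: P <- C <- A -> N
  P2: P <- C <- S <- A -> N
  P3: P <- C -> N
The empty set is not sufficient: P1 (P <- C <- A -> N) has no collider blocking it and no conditioned non-collider, so it is open.
Try {C}:
  P1: blocked at chain node C ∈ conditioning set.
  P2: blocked at chain node C ∈ conditioning set.
  P3: blocked at fork node C ∈ conditioning set.
{C} contains no descendant of P and blocks every backdoor path.
No other singleton works — e.g. {A} leaves P3 open — so {C} is the unique smallest valid adjustment set.

{C}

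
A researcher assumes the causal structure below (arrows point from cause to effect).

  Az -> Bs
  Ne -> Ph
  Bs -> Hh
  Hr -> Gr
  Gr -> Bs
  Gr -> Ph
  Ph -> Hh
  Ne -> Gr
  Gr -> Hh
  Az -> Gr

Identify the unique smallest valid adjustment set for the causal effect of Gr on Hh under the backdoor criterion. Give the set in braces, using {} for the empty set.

Variables eligible for adjustment (non-descendants of Gr, excluding Gr and Hh): {Az, Hr, Ne}.
Backdoor paths from Gr to Hh:
  P1: Gr <- Az -> Bs -> Hh
  P2: Gr <- Ne -> Ph -> Hh
The empty set is not sufficient: P1 (Gr <- Az -> Bs -> Hh) has no collider blocking it and no conditioned non-collider, so it is open.
Try {Az, Ne}:
  P1: blocked at fork node Az ∈ conditioning set.
  P2: blocked at fork node Ne ∈ conditioning set.
{Az, Ne} contains no descendant of Gr and blocks every backdoor path.
Every element of {Az, Ne} is needed (dropping Az leaves P1 open; dropping Ne leaves P2 open), so no proper subset is valid.
Among all size-2 subsets of the eligible variables, only {Az, Ne} blocks every backdoor path, so it is the unique smallest valid adjustment set.

{Az, Ne}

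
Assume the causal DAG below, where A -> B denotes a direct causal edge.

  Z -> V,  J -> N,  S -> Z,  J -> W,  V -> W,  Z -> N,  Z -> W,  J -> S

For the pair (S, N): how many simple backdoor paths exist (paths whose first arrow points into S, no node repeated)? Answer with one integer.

A backdoor path from S to N is any simple undirected path whose first edge points into S (i.e. leaves S via a parent).
Parents of S: {J}.
Enumerating:
  P1: S <- J -> N
  P2: S <- J -> W <- Z -> N
  P3: S <- J -> W <- V <- Z -> N
That exhausts the simple backdoor paths. Count: 3.

3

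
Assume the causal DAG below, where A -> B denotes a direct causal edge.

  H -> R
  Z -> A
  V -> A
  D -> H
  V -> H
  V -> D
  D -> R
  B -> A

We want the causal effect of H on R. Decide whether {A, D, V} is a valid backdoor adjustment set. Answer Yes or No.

Backdoor paths from H to R (paths whose first edge points into H):
  P1: H <- V -> D -> R
  P2: H <- D -> R
Condition 1 (no descendant of H in the set): holds — descendants of H are {R}; none are in {A, D, V}.
Condition 2 (every backdoor path blocked by {A, D, V}):
  P1: blocked at fork node V ∈ conditioning set.
  P2: blocked at fork node D ∈ conditioning set.
{A, D, V} satisfies the backdoor criterion.

Yes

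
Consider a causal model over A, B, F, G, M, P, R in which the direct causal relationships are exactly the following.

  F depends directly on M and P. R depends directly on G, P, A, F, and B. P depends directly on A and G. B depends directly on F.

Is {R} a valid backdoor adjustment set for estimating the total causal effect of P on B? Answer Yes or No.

No

Backdoor paths from P to B (paths whose first edge points into P):
  P1: P <- G -> R <- F -> B
  P2: P <- G -> R <- B
  P3: P <- A -> R <- F -> B
  P4: P <- A -> R <- B
Condition 1 (no descendant of P in the set): FAILS — R is a descendant of P.
Condition 2 (every backdoor path blocked by {R}):
  P1: open — collider(s) R are conditioned on (or have a conditioned descendant) and no non-collider on the path is in the set.
  P2: open — collider(s) R are conditioned on (or have a conditioned descendant) and no non-collider on the path is in the set.
  P3: open — collider(s) R are conditioned on (or have a conditioned descendant) and no non-collider on the path is in the set.
  P4: open — collider(s) R are conditioned on (or have a conditioned descendant) and no non-collider on the path is in the set.
{R} does not satisfy the backdoor criterion.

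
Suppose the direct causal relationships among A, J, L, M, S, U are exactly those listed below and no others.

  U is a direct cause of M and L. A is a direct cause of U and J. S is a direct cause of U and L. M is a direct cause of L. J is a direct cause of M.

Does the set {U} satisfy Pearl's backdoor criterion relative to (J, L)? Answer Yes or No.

Backdoor paths from J to L (paths whose first edge points into J):
  P1: J <- A -> U <- S -> L
  P2: J <- A -> U -> M -> L
  P3: J <- A -> U -> L
Condition 1 (no descendant of J in the set): holds — descendants of J are {L, M}; none are in {U}.
Condition 2 (every backdoor path blocked by {U}):
  P1: open — collider(s) U are conditioned on (or have a conditioned descendant) and no non-collider on the path is in the set.
  P2: blocked at chain node U ∈ conditioning set.
  P3: blocked at chain node U ∈ conditioning set.
{U} does not satisfy the backdoor criterion.

No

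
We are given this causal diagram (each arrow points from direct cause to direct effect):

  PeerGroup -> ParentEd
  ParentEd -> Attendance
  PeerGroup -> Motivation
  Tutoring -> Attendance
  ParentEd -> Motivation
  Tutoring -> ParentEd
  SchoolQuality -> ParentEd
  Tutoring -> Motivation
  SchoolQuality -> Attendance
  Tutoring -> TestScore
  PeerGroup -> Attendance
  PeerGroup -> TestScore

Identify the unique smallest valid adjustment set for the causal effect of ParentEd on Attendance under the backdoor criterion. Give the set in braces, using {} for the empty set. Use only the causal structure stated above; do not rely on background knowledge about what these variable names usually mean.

Variables eligible for adjustment (non-descendants of ParentEd, excluding ParentEd and Attendance): {PeerGroup, SchoolQuality, TestScore, Tutoring}.
Backdoor paths from ParentEd to Attendance:
  P1: ParentEd <- SchoolQuality -> Attendance
  P2: ParentEd <- PeerGroup -> Motivation <- Tutoring -> Attendance
  P3: ParentEd <- PeerGroup -> TestScore <- Tutoring -> Attendance
  P4: ParentEd <- PeerGroup -> Attendance
  P5: ParentEd <- Tutoring -> Motivation <- PeerGroup -> Attendance
  P6: ParentEd <- Tutoring -> TestScore <- PeerGroup -> Attendance
  P7: ParentEd <- Tutoring -> Attendance
The empty set is not sufficient: P1 (ParentEd <- SchoolQuality -> Attendance) has no collider blocking it and no conditioned non-collider, so it is open.
Try {PeerGroup, SchoolQuality, Tutoring}:
  P1: blocked at fork node SchoolQuality ∈ conditioning set.
  P2: blocked at fork node PeerGroup ∈ conditioning set.
  P3: blocked at fork node PeerGroup ∈ conditioning set.
  P4: blocked at fork node PeerGroup ∈ conditioning set.
  P5: blocked at fork node Tutoring ∈ conditioning set.
  P6: blocked at fork node Tutoring ∈ conditioning set.
  P7: blocked at fork node Tutoring ∈ conditioning set.
{PeerGroup, SchoolQuality, Tutoring} contains no descendant of ParentEd and blocks every backdoor path.
Every element of {PeerGroup, SchoolQuality, Tutoring} is needed (dropping PeerGroup leaves P4 open; dropping SchoolQuality leaves P1 open; dropping Tutoring leaves P7 open), so no proper subset is valid.
Among all size-3 subsets of the eligible variables, only {PeerGroup, SchoolQuality, Tutoring} blocks every backdoor path, so it is the unique smallest valid adjustment set.

{PeerGroup, SchoolQuality, Tutoring}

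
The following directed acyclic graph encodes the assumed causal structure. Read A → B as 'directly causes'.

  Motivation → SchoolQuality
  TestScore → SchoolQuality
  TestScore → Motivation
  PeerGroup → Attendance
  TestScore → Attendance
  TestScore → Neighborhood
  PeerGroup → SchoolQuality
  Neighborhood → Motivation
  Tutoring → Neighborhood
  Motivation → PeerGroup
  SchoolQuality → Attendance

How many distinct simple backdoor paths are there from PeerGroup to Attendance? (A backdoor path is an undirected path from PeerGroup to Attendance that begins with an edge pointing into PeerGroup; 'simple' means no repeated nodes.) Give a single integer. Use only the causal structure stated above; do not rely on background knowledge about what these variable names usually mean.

A backdoor path from PeerGroup to Attendance is any simple undirected path whose first edge points into PeerGroup (i.e. leaves PeerGroup via a parent).
Parents of PeerGroup: {Motivation}.
Enumerating:
  P1: PeerGroup <- Motivation <- TestScore -> SchoolQuality -> Attendance
  P2: PeerGroup <- Motivation <- TestScore -> Attendance
  P3: PeerGroup <- Motivation <- Neighborhood <- TestScore -> SchoolQuality -> Attendance
  P4: PeerGroup <- Motivation <- Neighborhood <- TestScore -> Attendance
  P5: PeerGroup <- Motivation -> SchoolQuality <- TestScore -> Attendance
  P6: PeerGroup <- Motivation -> SchoolQuality -> Attendance
That exhausts the simple backdoor paths. Count: 6.

6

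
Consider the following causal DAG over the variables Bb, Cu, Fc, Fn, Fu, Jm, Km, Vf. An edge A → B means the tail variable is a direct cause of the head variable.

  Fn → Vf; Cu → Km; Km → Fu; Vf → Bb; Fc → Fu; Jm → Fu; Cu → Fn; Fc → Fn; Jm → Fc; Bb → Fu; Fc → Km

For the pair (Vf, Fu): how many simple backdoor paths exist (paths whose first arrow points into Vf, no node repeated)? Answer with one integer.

6

A backdoor path from Vf to Fu is any simple undirected path whose first edge points into Vf (i.e. leaves Vf via a parent).
Parents of Vf: {Fn}.
Enumerating:
  P1: Vf <- Fn <- Cu -> Km <- Fc <- Jm -> Fu
  P2: Vf <- Fn <- Cu -> Km <- Fc -> Fu
  P3: Vf <- Fn <- Cu -> Km -> Fu
  P4: Vf <- Fn <- Fc <- Jm -> Fu
  P5: Vf <- Fn <- Fc -> Km -> Fu
  P6: Vf <- Fn <- Fc -> Fu
That exhausts the simple backdoor paths. Count: 6.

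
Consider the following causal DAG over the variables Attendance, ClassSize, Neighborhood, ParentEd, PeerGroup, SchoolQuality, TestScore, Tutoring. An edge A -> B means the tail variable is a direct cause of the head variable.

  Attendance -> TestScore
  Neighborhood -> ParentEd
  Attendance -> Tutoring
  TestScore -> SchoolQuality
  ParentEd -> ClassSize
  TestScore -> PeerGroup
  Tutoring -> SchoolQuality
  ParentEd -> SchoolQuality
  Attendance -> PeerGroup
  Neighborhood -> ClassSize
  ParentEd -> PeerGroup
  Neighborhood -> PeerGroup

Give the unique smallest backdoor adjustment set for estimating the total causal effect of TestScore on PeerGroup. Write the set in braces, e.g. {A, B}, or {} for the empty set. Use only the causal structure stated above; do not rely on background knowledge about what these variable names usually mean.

{Attendance}

Variables eligible for adjustment (non-descendants of TestScore, excluding TestScore and PeerGroup): {Attendance, ClassSize, Neighborhood, ParentEd, Tutoring}.
Backdoor paths from TestScore to PeerGroup:
  P1: TestScore <- Attendance -> Tutoring -> SchoolQuality <- ParentEd <- Neighborhood -> PeerGroup
  P2: TestScore <- Attendance -> Tutoring -> SchoolQuality <- ParentEd -> PeerGroup
  P3: TestScore <- Attendance -> Tutoring -> SchoolQuality <- ParentEd -> ClassSize <- Neighborhood -> PeerGroup
  P4: TestScore <- Attendance -> PeerGroup
The empty set is not sufficient: P4 (TestScore <- Attendance -> PeerGroup) has no collider blocking it and no conditioned non-collider, so it is open.
Try {Attendance}:
  P1: blocked at fork node Attendance ∈ conditioning set.
  P2: blocked at fork node Attendance ∈ conditioning set.
  P3: blocked at fork node Attendance ∈ conditioning set.
  P4: blocked at fork node Attendance ∈ conditioning set.
{Attendance} contains no descendant of TestScore and blocks every backdoor path.
No other singleton works — e.g. {Neighborhood} leaves P4 open — so {Attendance} is the unique smallest valid adjustment set.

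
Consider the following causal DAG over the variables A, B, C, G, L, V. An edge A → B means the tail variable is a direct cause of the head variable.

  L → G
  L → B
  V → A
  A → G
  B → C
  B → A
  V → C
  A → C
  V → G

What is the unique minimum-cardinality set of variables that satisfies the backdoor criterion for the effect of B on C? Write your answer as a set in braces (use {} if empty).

Variables eligible for adjustment (non-descendants of B, excluding B and C): {L, V}.
Backdoor paths from B to C:
  P1: B <- L -> G <- V -> A -> C
  P2: B <- L -> G <- V -> C
  P3: B <- L -> G <- A <- V -> C
  P4: B <- L -> G <- A -> C
Each backdoor path contains an unconditioned collider, so every path is already blocked with the empty conditioning set:
  P1: blocked at collider G (neither it nor any descendant is in the conditioning set).
  P2: blocked at collider G (neither it nor any descendant is in the conditioning set).
  P3: blocked at collider G (neither it nor any descendant is in the conditioning set).
  P4: blocked at collider G (neither it nor any descendant is in the conditioning set).
The empty set is therefore the unique smallest valid set.

{}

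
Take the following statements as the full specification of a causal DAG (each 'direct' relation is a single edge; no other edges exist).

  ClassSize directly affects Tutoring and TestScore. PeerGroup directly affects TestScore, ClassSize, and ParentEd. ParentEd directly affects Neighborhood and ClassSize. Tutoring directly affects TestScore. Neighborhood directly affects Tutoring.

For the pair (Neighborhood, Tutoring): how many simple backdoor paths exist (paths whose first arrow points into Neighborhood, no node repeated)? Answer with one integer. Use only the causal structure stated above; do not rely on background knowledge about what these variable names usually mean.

A backdoor path from Neighborhood to Tutoring is any simple undirected path whose first edge points into Neighborhood (i.e. leaves Neighborhood via a parent).
Parents of Neighborhood: {ParentEd}.
Enumerating:
  P1: Neighborhood <- ParentEd <- PeerGroup -> ClassSize -> Tutoring
  P2: Neighborhood <- ParentEd <- PeerGroup -> ClassSize -> TestScore <- Tutoring
  P3: Neighborhood <- ParentEd <- PeerGroup -> TestScore <- ClassSize -> Tutoring
  P4: Neighborhood <- ParentEd <- PeerGroup -> TestScore <- Tutoring
  P5: Neighborhood <- ParentEd -> ClassSize <- PeerGroup -> TestScore <- Tutoring
  P6: Neighborhood <- ParentEd -> ClassSize -> Tutoring
  P7: Neighborhood <- ParentEd -> ClassSize -> TestScore <- Tutoring
That exhausts the simple backdoor paths. Count: 7.

7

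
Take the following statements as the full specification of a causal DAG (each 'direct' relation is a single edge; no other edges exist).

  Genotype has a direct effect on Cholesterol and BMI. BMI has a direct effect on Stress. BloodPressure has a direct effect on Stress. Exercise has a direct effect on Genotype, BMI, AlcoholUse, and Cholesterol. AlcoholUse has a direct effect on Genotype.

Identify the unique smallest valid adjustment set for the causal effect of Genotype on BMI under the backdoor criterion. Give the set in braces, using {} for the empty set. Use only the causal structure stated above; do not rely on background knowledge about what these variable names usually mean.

Variables eligible for adjustment (non-descendants of Genotype, excluding Genotype and BMI): {AlcoholUse, BloodPressure, Exercise}.
Backdoor paths from Genotype to BMI:
  P1: Genotype <- Exercise -> BMI
  P2: Genotype <- AlcoholUse <- Exercise -> BMI
The empty set is not sufficient: P1 (Genotype <- Exercise -> BMI) has no collider blocking it and no conditioned non-collider, so it is open.
Try {Exercise}:
  P1: blocked at fork node Exercise ∈ conditioning set.
  P2: blocked at fork node Exercise ∈ conditioning set.
{Exercise} contains no descendant of Genotype and blocks every backdoor path.
No other singleton works — e.g. {AlcoholUse} leaves P1 open — so {Exercise} is the unique smallest valid adjustment set.

{Exercise}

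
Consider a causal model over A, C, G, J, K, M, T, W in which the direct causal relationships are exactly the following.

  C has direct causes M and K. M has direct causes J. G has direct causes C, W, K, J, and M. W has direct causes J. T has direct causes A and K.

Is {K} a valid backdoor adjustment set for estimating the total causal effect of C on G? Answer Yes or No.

Backdoor paths from C to G (paths whose first edge points into C):
  P1: C <- K -> G
  P2: C <- M <- J -> W -> G
  P3: C <- M <- J -> G
  P4: C <- M -> G
Condition 1 (no descendant of C in the set): holds — descendants of C are {G}; none are in {K}.
Condition 2 (every backdoor path blocked by {K}):
  P1: blocked at fork node K ∈ conditioning set.
  P2: open — no interior node is in the conditioning set.
  P3: open — no interior node is in the conditioning set.
  P4: open — no interior node is in the conditioning set.
{K} does not satisfy the backdoor criterion.

No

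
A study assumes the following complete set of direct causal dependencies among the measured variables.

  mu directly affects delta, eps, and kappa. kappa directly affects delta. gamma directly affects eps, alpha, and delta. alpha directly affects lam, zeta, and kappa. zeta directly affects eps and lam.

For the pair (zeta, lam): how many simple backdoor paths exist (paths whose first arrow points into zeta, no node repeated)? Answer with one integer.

1

A backdoor path from zeta to lam is any simple undirected path whose first edge points into zeta (i.e. leaves zeta via a parent).
Parents of zeta: {alpha}.
Enumerating:
  P1: zeta <- alpha -> lam
That exhausts the simple backdoor paths. Count: 1.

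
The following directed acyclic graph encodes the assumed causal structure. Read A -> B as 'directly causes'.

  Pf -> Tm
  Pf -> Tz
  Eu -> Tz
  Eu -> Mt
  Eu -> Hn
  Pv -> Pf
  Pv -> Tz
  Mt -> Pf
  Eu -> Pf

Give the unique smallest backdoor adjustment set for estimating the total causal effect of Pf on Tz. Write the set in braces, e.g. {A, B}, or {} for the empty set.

Variables eligible for adjustment (non-descendants of Pf, excluding Pf and Tz): {Eu, Hn, Mt, Pv}.
Backdoor paths from Pf to Tz:
  P1: Pf <- Eu -> Tz
  P2: Pf <- Pv -> Tz
  P3: Pf <- Mt <- Eu -> Tz
The empty set is not sufficient: P1 (Pf <- Eu -> Tz) has no collider blocking it and no conditioned non-collider, so it is open.
Try {Eu, Pv}:
  P1: blocked at fork node Eu ∈ conditioning set.
  P2: blocked at fork node Pv ∈ conditioning set.
  P3: blocked at fork node Eu ∈ conditioning set.
{Eu, Pv} contains no descendant of Pf and blocks every backdoor path.
Every element of {Eu, Pv} is needed (dropping Eu leaves P1 open; dropping Pv leaves P2 open), so no proper subset is valid.
Among all size-2 subsets of the eligible variables, only {Eu, Pv} blocks every backdoor path, so it is the unique smallest valid adjustment set.

{Eu, Pv}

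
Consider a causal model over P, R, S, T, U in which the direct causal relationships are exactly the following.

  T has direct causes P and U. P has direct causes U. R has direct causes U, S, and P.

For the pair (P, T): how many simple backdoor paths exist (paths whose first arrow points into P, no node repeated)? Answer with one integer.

1

A backdoor path from P to T is any simple undirected path whose first edge points into P (i.e. leaves P via a parent).
Parents of P: {U}.
Enumerating:
  P1: P <- U -> T
That exhausts the simple backdoor paths. Count: 1.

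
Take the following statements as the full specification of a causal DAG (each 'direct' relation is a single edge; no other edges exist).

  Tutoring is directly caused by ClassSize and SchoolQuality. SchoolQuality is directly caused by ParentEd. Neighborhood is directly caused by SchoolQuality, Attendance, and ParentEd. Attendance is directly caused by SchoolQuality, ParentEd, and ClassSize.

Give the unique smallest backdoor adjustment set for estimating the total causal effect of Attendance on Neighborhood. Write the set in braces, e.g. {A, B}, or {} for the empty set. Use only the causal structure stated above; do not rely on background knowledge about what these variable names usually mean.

Variables eligible for adjustment (non-descendants of Attendance, excluding Attendance and Neighborhood): {ClassSize, ParentEd, SchoolQuality, Tutoring}.
Backdoor paths from Attendance to Neighborhood:
  P1: Attendance <- ParentEd -> SchoolQuality -> Neighborhood
  P2: Attendance <- ParentEd -> Neighborhood
  P3: Attendance <- SchoolQuality <- ParentEd -> Neighborhood
  P4: Attendance <- SchoolQuality -> Neighborhood
  P5: Attendance <- ClassSize -> Tutoring <- SchoolQuality <- ParentEd -> Neighborhood
  P6: Attendance <- ClassSize -> Tutoring <- SchoolQuality -> Neighborhood
The empty set is not sufficient: P1 (Attendance <- ParentEd -> SchoolQuality -> Neighborhood) has no collider blocking it and no conditioned non-collider, so it is open.
Try {ParentEd, SchoolQuality}:
  P1: blocked at fork node ParentEd ∈ conditioning set.
  P2: blocked at fork node ParentEd ∈ conditioning set.
  P3: blocked at chain node SchoolQuality ∈ conditioning set.
  P4: blocked at fork node SchoolQuality ∈ conditioning set.
  P5: blocked at collider Tutoring (neither it nor any descendant is in the conditioning set).
  P6: blocked at collider Tutoring (neither it nor any descendant is in the conditioning set).
{ParentEd, SchoolQuality} contains no descendant of Attendance and blocks every backdoor path.
Every element of {ParentEd, SchoolQuality} is needed (dropping ParentEd leaves P2 open; dropping SchoolQuality leaves P4 open), so no proper subset is valid.
Among all size-2 subsets of the eligible variables, only {ParentEd, SchoolQuality} blocks every backdoor path, so it is the unique smallest valid adjustment set.

{ParentEd, SchoolQuality}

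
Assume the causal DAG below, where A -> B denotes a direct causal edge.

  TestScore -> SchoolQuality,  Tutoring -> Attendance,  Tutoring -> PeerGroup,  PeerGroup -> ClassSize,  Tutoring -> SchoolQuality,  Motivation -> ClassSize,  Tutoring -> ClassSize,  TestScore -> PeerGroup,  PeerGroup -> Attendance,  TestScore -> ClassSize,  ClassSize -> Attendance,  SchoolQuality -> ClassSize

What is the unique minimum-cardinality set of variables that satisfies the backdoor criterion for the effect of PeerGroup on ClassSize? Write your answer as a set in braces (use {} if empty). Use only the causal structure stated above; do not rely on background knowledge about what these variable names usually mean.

Variables eligible for adjustment (non-descendants of PeerGroup, excluding PeerGroup and ClassSize): {Motivation, SchoolQuality, TestScore, Tutoring}.
Backdoor paths from PeerGroup to ClassSize:
  P1: PeerGroup <- TestScore -> SchoolQuality <- Tutoring -> ClassSize
  P2: PeerGroup <- TestScore -> SchoolQuality <- Tutoring -> Attendance <- ClassSize
  P3: PeerGroup <- TestScore -> SchoolQuality -> ClassSize
  P4: PeerGroup <- TestScore -> ClassSize
  P5: PeerGroup <- Tutoring -> SchoolQuality <- TestScore -> ClassSize
  P6: PeerGroup <- Tutoring -> SchoolQuality -> ClassSize
  P7: PeerGroup <- Tutoring -> ClassSize
  P8: PeerGroup <- Tutoring -> Attendance <- ClassSize
The empty set is not sufficient: P3 (PeerGroup <- TestScore -> SchoolQuality -> ClassSize) has no collider blocking it and no conditioned non-collider, so it is open.
Try {TestScore, Tutoring}:
  P1: blocked at fork node TestScore ∈ conditioning set.
  P2: blocked at fork node TestScore ∈ conditioning set.
  P3: blocked at fork node TestScore ∈ conditioning set.
  P4: blocked at fork node TestScore ∈ conditioning set.
  P5: blocked at fork node Tutoring ∈ conditioning set.
  P6: blocked at fork node Tutoring ∈ conditioning set.
  P7: blocked at fork node Tutoring ∈ conditioning set.
  P8: blocked at fork node Tutoring ∈ conditioning set.
{TestScore, Tutoring} contains no descendant of PeerGroup and blocks every backdoor path.
Every element of {TestScore, Tutoring} is needed (dropping TestScore leaves P3 open; dropping Tutoring leaves P6 open), so no proper subset is valid.
Among all size-2 subsets of the eligible variables, only {TestScore, Tutoring} blocks every backdoor path, so it is the unique smallest valid adjustment set.

{TestScore, Tutoring}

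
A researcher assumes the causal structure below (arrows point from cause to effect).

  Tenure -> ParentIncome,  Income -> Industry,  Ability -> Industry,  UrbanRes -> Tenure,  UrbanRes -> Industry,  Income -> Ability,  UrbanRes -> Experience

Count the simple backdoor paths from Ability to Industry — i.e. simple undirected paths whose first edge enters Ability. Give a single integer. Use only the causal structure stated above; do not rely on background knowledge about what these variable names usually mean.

1

A backdoor path from Ability to Industry is any simple undirected path whose first edge points into Ability (i.e. leaves Ability via a parent).
Parents of Ability: {Income}.
Enumerating:
  P1: Ability <- Income -> Industry
That exhausts the simple backdoor paths. Count: 1.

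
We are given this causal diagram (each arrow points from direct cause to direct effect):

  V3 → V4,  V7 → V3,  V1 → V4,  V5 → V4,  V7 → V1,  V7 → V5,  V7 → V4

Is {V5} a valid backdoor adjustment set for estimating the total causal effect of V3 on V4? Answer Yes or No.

Backdoor paths from V3 to V4 (paths whose first edge points into V3):
  P1: V3 <- V7 -> V5 -> V4
  P2: V3 <- V7 -> V1 -> V4
  P3: V3 <- V7 -> V4
Condition 1 (no descendant of V3 in the set): holds — descendants of V3 are {V4}; none are in {V5}.
Condition 2 (every backdoor path blocked by {V5}):
  P1: blocked at chain node V5 ∈ conditioning set.
  P2: open — no interior node is in the conditioning set.
  P3: open — no interior node is in the conditioning set.
{V5} does not satisfy the backdoor criterion.

No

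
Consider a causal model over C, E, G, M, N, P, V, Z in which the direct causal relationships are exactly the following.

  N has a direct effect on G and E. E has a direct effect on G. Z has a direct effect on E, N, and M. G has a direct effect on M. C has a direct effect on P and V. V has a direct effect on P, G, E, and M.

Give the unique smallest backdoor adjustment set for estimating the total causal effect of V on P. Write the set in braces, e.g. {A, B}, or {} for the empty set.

{C}

Variables eligible for adjustment (non-descendants of V, excluding V and P): {C, N, Z}.
Backdoor paths from V to P:
  P1: V <- C -> P
The empty set is not sufficient: P1 (V <- C -> P) has no collider blocking it and no conditioned non-collider, so it is open.
Try {C}:
  P1: blocked at fork node C ∈ conditioning set.
{C} contains no descendant of V and blocks every backdoor path.
No other singleton works — e.g. {Z} leaves P1 open — so {C} is the unique smallest valid adjustment set.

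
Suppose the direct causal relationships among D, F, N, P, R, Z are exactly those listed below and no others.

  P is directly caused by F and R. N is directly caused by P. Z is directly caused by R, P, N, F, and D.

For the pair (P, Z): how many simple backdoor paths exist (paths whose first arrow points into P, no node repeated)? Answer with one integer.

A backdoor path from P to Z is any simple undirected path whose first edge points into P (i.e. leaves P via a parent).
Parents of P: {F, R}.
Enumerating:
  P1: P <- R -> Z
  P2: P <- F -> Z
That exhausts the simple backdoor paths. Count: 2.

2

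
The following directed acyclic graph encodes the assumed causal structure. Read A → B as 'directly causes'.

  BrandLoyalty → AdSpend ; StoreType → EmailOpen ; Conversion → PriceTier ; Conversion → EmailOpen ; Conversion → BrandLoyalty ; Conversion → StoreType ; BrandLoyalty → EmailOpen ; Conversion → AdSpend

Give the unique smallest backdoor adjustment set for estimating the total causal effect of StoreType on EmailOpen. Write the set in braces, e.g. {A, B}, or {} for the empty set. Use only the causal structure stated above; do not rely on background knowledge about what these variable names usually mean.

Variables eligible for adjustment (non-descendants of StoreType, excluding StoreType and EmailOpen): {AdSpend, BrandLoyalty, Conversion, PriceTier}.
Backdoor paths from StoreType to EmailOpen:
  P1: StoreType <- Conversion -> BrandLoyalty -> EmailOpen
  P2: StoreType <- Conversion -> AdSpend <- BrandLoyalty -> EmailOpen
  P3: StoreType <- Conversion -> EmailOpen
The empty set is not sufficient: P1 (StoreType <- Conversion -> BrandLoyalty -> EmailOpen) has no collider blocking it and no conditioned non-collider, so it is open.
Try {Conversion}:
  P1: blocked at fork node Conversion ∈ conditioning set.
  P2: blocked at fork node Conversion ∈ conditioning set.
  P3: blocked at fork node Conversion ∈ conditioning set.
{Conversion} contains no descendant of StoreType and blocks every backdoor path.
No other singleton works — e.g. {BrandLoyalty} leaves P3 open — so {Conversion} is the unique smallest valid adjustment set.

{Conversion}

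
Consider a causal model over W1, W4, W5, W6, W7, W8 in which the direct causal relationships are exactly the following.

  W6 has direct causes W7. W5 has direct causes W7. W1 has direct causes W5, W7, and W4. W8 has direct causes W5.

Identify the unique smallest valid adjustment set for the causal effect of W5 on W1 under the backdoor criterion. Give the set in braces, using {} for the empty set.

Variables eligible for adjustment (non-descendants of W5, excluding W5 and W1): {W4, W6, W7}.
Backdoor paths from W5 to W1:
  P1: W5 <- W7 -> W1
The empty set is not sufficient: P1 (W5 <- W7 -> W1) has no collider blocking it and no conditioned non-collider, so it is open.
Try {W7}:
  P1: blocked at fork node W7 ∈ conditioning set.
{W7} contains no descendant of W5 and blocks every backdoor path.
No other singleton works — e.g. {W6} leaves P1 open — so {W7} is the unique smallest valid adjustment set.

{W7}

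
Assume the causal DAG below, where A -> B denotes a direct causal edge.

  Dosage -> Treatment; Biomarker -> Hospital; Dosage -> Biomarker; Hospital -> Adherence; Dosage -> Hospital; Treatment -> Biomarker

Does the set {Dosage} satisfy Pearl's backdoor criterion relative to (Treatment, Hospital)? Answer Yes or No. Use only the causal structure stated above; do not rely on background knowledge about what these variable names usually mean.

Backdoor paths from Treatment to Hospital (paths whose first edge points into Treatment):
  P1: Treatment <- Dosage -> Biomarker -> Hospital
  P2: Treatment <- Dosage -> Hospital
Condition 1 (no descendant of Treatment in the set): holds — descendants of Treatment are {Adherence, Biomarker, Hospital}; none are in {Dosage}.
Condition 2 (every backdoor path blocked by {Dosage}):
  P1: blocked at fork node Dosage ∈ conditioning set.
  P2: blocked at fork node Dosage ∈ conditioning set.
{Dosage} satisfies the backdoor criterion.

Yes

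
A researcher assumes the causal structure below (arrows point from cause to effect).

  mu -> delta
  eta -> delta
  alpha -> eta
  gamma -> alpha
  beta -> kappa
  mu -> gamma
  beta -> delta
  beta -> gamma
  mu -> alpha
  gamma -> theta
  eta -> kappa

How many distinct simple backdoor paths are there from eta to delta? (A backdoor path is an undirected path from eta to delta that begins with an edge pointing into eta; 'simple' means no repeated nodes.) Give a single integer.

A backdoor path from eta to delta is any simple undirected path whose first edge points into eta (i.e. leaves eta via a parent).
Parents of eta: {alpha}.
Enumerating:
  P1: eta <- alpha <- mu -> gamma <- beta -> delta
  P2: eta <- alpha <- mu -> delta
  P3: eta <- alpha <- gamma <- mu -> delta
  P4: eta <- alpha <- gamma <- beta -> delta
That exhausts the simple backdoor paths. Count: 4.

4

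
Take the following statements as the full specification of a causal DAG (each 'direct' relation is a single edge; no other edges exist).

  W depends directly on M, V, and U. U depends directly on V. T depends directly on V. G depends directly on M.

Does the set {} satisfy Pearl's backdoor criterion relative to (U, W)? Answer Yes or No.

Backdoor paths from U to W (paths whose first edge points into U):
  P1: U <- V -> W
Condition 1 (no descendant of U in the set): holds — descendants of U are {W}; none are in {}.
Condition 2 (every backdoor path blocked by {}):
  P1: open — no interior node is in the conditioning set.
{} does not satisfy the backdoor criterion.

No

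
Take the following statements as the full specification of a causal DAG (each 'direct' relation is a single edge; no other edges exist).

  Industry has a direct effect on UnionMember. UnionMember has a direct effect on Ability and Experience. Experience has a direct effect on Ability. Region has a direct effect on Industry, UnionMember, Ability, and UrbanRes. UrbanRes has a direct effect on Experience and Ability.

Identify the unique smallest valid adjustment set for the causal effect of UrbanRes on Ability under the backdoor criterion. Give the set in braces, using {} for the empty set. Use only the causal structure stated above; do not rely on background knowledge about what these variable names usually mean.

{Region}

Variables eligible for adjustment (non-descendants of UrbanRes, excluding UrbanRes and Ability): {Industry, Region, UnionMember}.
Backdoor paths from UrbanRes to Ability:
  P1: UrbanRes <- Region -> Industry -> UnionMember -> Experience -> Ability
  P2: UrbanRes <- Region -> Industry -> UnionMember -> Ability
  P3: UrbanRes <- Region -> UnionMember -> Experience -> Ability
  P4: UrbanRes <- Region -> UnionMember -> Ability
  P5: UrbanRes <- Region -> Ability
The empty set is not sufficient: P1 (UrbanRes <- Region -> Industry -> UnionMember -> Experience -> Ability) has no collider blocking it and no conditioned non-collider, so it is open.
Try {Region}:
  P1: blocked at fork node Region ∈ conditioning set.
  P2: blocked at fork node Region ∈ conditioning set.
  P3: blocked at fork node Region ∈ conditioning set.
  P4: blocked at fork node Region ∈ conditioning set.
  P5: blocked at fork node Region ∈ conditioning set.
{Region} contains no descendant of UrbanRes and blocks every backdoor path.
No other singleton works — e.g. {Industry} leaves P3 open — so {Region} is the unique smallest valid adjustment set.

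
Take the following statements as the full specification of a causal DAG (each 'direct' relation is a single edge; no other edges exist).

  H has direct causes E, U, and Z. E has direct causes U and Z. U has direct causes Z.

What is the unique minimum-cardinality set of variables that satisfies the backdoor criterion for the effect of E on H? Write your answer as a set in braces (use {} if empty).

{U, Z}

Variables eligible for adjustment (non-descendants of E, excluding E and H): {U, Z}.
Backdoor paths from E to H:
  P1: E <- Z -> U -> H
  P2: E <- Z -> H
  P3: E <- U <- Z -> H
  P4: E <- U -> H
The empty set is not sufficient: P1 (E <- Z -> U -> H) has no collider blocking it and no conditioned non-collider, so it is open.
Try {U, Z}:
  P1: blocked at fork node Z ∈ conditioning set.
  P2: blocked at fork node Z ∈ conditioning set.
  P3: blocked at chain node U ∈ conditioning set.
  P4: blocked at fork node U ∈ conditioning set.
{U, Z} contains no descendant of E and blocks every backdoor path.
Every element of {U, Z} is needed (dropping U leaves P4 open; dropping Z leaves P2 open), so no proper subset is valid.
Among all size-2 subsets of the eligible variables, only {U, Z} blocks every backdoor path, so it is the unique smallest valid adjustment set.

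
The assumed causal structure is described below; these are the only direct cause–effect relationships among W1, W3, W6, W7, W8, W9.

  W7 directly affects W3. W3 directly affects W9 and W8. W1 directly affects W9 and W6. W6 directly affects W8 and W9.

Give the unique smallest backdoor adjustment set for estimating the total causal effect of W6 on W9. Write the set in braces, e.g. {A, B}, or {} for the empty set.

{W1}

Variables eligible for adjustment (non-descendants of W6, excluding W6 and W9): {W1, W3, W7}.
Backdoor paths from W6 to W9:
  P1: W6 <- W1 -> W9
The empty set is not sufficient: P1 (W6 <- W1 -> W9) has no collider blocking it and no conditioned non-collider, so it is open.
Try {W1}:
  P1: blocked at fork node W1 ∈ conditioning set.
{W1} contains no descendant of W6 and blocks every backdoor path.
No other singleton works — e.g. {W7} leaves P1 open — so {W1} is the unique smallest valid adjustment set.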